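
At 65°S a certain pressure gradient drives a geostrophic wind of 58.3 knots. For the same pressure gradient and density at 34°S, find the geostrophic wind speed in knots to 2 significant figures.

With the same pressure gradient and density, V_g ∝ 1/f ∝ 1/sin φ.
V₂ = V₁ · sin φ₁ / sin φ₂ = 58.3 × sin 65° / sin 34°
V₂ = 58.3 × 0.9063/0.5592 = 94 knots

94 knots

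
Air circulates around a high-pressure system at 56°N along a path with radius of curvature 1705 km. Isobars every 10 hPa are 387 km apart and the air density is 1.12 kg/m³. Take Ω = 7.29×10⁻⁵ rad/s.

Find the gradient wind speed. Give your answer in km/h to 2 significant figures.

Coriolis parameter at 56°N:
f = 2Ω sin φ = 2 × 7.29×10⁻⁵ × sin 56° = 1.21×10⁻⁴ s⁻¹
Pressure gradient: |∂P/∂n| = 1000 Pa / 387000 m = 2.58×10⁻³ Pa/m
Geostrophic speed: V_g = |∂P/∂n|/(fρ) = 2.58×10⁻³/(1.21×10⁻⁴ × 1.12) = 19.1 m/s
Around a high, pressure-gradient force acts outward with centrifugal, so Coriolis balances both:
fV = (1/ρ)|∂P/∂n| + V²/R  →  V² − fR·V + fR·V_g = 0
With fR = 1.21×10⁻⁴ × 1705×10³ m = 206 m/s:
V = [fR − √((fR)² − 4 fR V_g)]/2 = [206 − √(206² − 4×206×19.1)]/2 = 21.3 m/s
Supergeostrophic (V > V_g = 19.1 m/s), as expected around a high.
Converting: 21.3 m/s × 3.6 = 77 km/h

77 km/h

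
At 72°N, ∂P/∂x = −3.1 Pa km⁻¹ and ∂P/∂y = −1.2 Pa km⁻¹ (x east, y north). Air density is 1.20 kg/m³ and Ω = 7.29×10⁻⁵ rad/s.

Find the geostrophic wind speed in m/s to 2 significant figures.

Coriolis parameter at 72°N:
f = 2Ω sin φ = 2 × 7.29×10⁻⁵ × sin 72° = 1.39×10⁻⁴ s⁻¹
Component geostrophic relations (x east, y north):
u_g = −(1/(fρ)) ∂P/∂y,  v_g = (1/(fρ)) ∂P/∂x
u_g = −(−1.2×10⁻³)/(1.39×10⁻⁴ × 1.20) = 7.21 m/s;  v_g = (−3.1×10⁻³)/(1.39×10⁻⁴ × 1.20) = −18.6 m/s
|V_g| = √(u_g² + v_g²) = 20.0 m/s

20 m/s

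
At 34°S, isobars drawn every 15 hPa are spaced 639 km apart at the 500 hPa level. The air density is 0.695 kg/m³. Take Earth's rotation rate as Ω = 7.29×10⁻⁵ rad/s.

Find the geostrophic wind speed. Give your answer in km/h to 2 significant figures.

150 km/h

Coriolis parameter at 34°S:
f = 2Ω sin φ = 2 × 7.29×10⁻⁵ × sin 34° = 8.15×10⁻⁵ s⁻¹
Pressure gradient: |∂P/∂n| = 1500 Pa / 639000 m = 2.35×10⁻³ Pa/m
Geostrophic balance (pressure-gradient force = Coriolis force):
V_g = (1/(fρ)) |∂P/∂n| = 2.35×10⁻³ / (8.15×10⁻⁵ × 0.695) = 41.4 m/s
Converting: 41.4 m/s × 3.6 = 150 km/h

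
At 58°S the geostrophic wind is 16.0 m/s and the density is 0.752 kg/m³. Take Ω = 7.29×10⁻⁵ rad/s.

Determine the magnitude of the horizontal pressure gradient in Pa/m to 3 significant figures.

1.49×10⁻³ Pa/m

Coriolis parameter at 58°S:
f = 2Ω sin φ = 2 × 7.29×10⁻⁵ × sin 58° = 1.24×10⁻⁴ s⁻¹
Geostrophic balance rearranged: |∂P/∂n| = f ρ V_g
|∂P/∂n| = 1.24×10⁻⁴ × 0.752 × 16.0 = 1.49×10⁻³ Pa/m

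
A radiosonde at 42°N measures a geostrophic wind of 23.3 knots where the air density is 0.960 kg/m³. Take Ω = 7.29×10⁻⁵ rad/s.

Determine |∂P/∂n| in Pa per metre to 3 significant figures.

Coriolis parameter at 42°N:
f = 2Ω sin φ = 2 × 7.29×10⁻⁵ × sin 42° = 9.76×10⁻⁵ s⁻¹
Wind speed in SI: 23.3 knots = 12.0 m/s
Geostrophic balance rearranged: |∂P/∂n| = f ρ V_g
|∂P/∂n| = 9.76×10⁻⁵ × 0.960 × 12.0 = 1.12×10⁻³ Pa/m

1.12×10⁻³ Pa/m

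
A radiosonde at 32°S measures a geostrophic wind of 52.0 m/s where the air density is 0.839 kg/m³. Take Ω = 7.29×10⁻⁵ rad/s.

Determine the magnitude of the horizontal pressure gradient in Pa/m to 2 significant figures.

3.4×10⁻³ Pa/m

Coriolis parameter at 32°S:
f = 2Ω sin φ = 2 × 7.29×10⁻⁵ × sin 32° = 7.73×10⁻⁵ s⁻¹
Geostrophic balance rearranged: |∂P/∂n| = f ρ V_g
|∂P/∂n| = 7.73×10⁻⁵ × 0.839 × 52.0 = 3.37×10⁻³ Pa/m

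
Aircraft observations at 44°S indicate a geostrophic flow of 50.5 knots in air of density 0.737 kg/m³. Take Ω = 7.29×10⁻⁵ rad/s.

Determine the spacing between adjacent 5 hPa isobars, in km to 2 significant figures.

260 km

Coriolis parameter at 44°S:
f = 2Ω sin φ = 2 × 7.29×10⁻⁵ × sin 44° = 1.01×10⁻⁴ s⁻¹
Wind speed in SI: 50.5 knots = 26.0 m/s
Geostrophic balance rearranged: |∂P/∂n| = f ρ V_g
|∂P/∂n| = 1.01×10⁻⁴ × 0.737 × 26.0 = 1.94×10⁻³ Pa/m
Isobar spacing: Δn = ΔP/|∂P/∂n| = 500 Pa / 1.94×10⁻³ Pa/m = 257836 m ≈ 260 km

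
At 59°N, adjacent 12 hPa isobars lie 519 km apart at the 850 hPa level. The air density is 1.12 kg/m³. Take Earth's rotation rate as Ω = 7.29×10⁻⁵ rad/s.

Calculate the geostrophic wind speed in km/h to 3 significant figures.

Coriolis parameter at 59°N:
f = 2Ω sin φ = 2 × 7.29×10⁻⁵ × sin 59° = 1.25×10⁻⁴ s⁻¹
Pressure gradient: |∂P/∂n| = 1200 Pa / 519000 m = 2.31×10⁻³ Pa/m
Geostrophic balance (pressure-gradient force = Coriolis force):
V_g = (1/(fρ)) |∂P/∂n| = 2.31×10⁻³ / (1.25×10⁻⁴ × 1.12) = 16.5 m/s
Converting: 16.5 m/s × 3.6 = 59.5 km/h

59.5 km/h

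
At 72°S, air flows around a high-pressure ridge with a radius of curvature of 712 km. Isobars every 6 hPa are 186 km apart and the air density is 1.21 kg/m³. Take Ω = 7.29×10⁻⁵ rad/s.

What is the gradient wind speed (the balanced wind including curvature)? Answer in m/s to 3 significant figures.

26.2 m/s

Coriolis parameter at 72°S:
f = 2Ω sin φ = 2 × 7.29×10⁻⁵ × sin 72° = 1.39×10⁻⁴ s⁻¹
Pressure gradient: |∂P/∂n| = 600 Pa / 186000 m = 3.23×10⁻³ Pa/m
Geostrophic speed: V_g = |∂P/∂n|/(fρ) = 3.23×10⁻³/(1.39×10⁻⁴ × 1.21) = 19.2 m/s
Around a high, pressure-gradient force acts outward with centrifugal, so Coriolis balances both:
fV = (1/ρ)|∂P/∂n| + V²/R  →  V² − fR·V + fR·V_g = 0
With fR = 1.39×10⁻⁴ × 712×10³ m = 98.7 m/s:
V = [fR − √((fR)² − 4 fR V_g)]/2 = [98.7 − √(98.7² − 4×98.7×19.2)]/2 = 26.2 m/s
Supergeostrophic (V > V_g = 19.2 m/s), as expected around a high.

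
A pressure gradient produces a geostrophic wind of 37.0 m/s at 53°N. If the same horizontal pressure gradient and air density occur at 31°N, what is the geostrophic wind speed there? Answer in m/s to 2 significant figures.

57 m/s

With the same pressure gradient and density, V_g ∝ 1/f ∝ 1/sin φ.
V₂ = V₁ · sin φ₁ / sin φ₂ = 37.0 × sin 53° / sin 31°
V₂ = 37.0 × 0.7986/0.5150 = 57 m/s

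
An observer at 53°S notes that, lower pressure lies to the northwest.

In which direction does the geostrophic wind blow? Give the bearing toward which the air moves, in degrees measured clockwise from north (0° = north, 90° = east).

The pressure-gradient force points toward the northwest (bearing 315°).
Geostrophic balance: in the Southern Hemisphere the Coriolis force deflects motion to the left, so the geostrophic wind blows 90° to the left of the pressure-gradient force (low pressure on the right).
Rotating 315° by 90° counterclockwise gives 225° — the wind blows toward the southwest.

225°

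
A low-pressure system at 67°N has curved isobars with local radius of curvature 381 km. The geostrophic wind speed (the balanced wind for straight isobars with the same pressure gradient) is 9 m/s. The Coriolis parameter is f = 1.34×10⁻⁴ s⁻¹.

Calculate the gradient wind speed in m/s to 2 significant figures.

Around a low, centrifugal force acts outward with Coriolis, so pressure-gradient force balances both:
(1/ρ)|∂P/∂n| = fV + V²/R  →  V² + fR·V − fR·V_g = 0
With fR = 1.34×10⁻⁴ × 381×10³ m = 51.1 m/s:
V = [−fR + √((fR)² + 4 fR V_g)]/2 = [−51.1 + √(51.1² + 4×51.1×9)]/2 = 7.81 m/s
Subgeostrophic (V < V_g = 9 m/s), as expected around a low.

7.8 m/s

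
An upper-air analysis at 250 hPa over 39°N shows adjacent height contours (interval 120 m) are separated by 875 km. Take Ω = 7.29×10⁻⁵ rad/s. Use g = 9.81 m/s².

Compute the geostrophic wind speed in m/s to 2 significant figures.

15 m/s

Coriolis parameter at 39°N:
f = 2Ω sin φ = 2 × 7.29×10⁻⁵ × sin 39° = 9.18×10⁻⁵ s⁻¹
Height gradient: |∂Z/∂n| = 120 m / 875000 m = 1.37×10⁻⁴
On a pressure surface, geostrophic balance gives V_g = (g/f)|∂Z/∂n|:
V_g = 9.81 × 1.37×10⁻⁴ / 9.18×10⁻⁵ = 14.7 m/s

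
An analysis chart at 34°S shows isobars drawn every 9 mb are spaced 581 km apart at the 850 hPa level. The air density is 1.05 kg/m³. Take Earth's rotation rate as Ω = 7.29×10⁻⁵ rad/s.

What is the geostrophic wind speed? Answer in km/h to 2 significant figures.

Coriolis parameter at 34°S:
f = 2Ω sin φ = 2 × 7.29×10⁻⁵ × sin 34° = 8.15×10⁻⁵ s⁻¹
Pressure gradient: |∂P/∂n| = 900 Pa / 581000 m = 1.55×10⁻³ Pa/m
Geostrophic balance (pressure-gradient force = Coriolis force):
V_g = (1/(fρ)) |∂P/∂n| = 1.55×10⁻³ / (8.15×10⁻⁵ × 1.05) = 18.1 m/s
Converting: 18.1 m/s × 3.6 = 65 km/h

65 km/h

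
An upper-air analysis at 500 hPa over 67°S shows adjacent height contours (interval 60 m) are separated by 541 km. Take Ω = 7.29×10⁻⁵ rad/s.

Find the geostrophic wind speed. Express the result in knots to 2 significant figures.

16 knots

Coriolis parameter at 67°S:
f = 2Ω sin φ = 2 × 7.29×10⁻⁵ × sin 67° = 1.34×10⁻⁴ s⁻¹
Height gradient: |∂Z/∂n| = 60 m / 541000 m = 1.11×10⁻⁴
On a pressure surface, geostrophic balance gives V_g = (g/f)|∂Z/∂n|:
V_g = 9.81 × 1.11×10⁻⁴ / 1.34×10⁻⁴ = 8.11 m/s
Converting: 8.11 m/s × 1.944 = 16 knots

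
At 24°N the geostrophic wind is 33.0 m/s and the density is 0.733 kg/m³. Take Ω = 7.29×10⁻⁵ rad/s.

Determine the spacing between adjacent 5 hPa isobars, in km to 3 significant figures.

349 km

Coriolis parameter at 24°N:
f = 2Ω sin φ = 2 × 7.29×10⁻⁵ × sin 24° = 5.93×10⁻⁵ s⁻¹
Geostrophic balance rearranged: |∂P/∂n| = f ρ V_g
|∂P/∂n| = 5.93×10⁻⁵ × 0.733 × 33.0 = 1.43×10⁻³ Pa/m
Isobar spacing: Δn = ΔP/|∂P/∂n| = 500 Pa / 1.43×10⁻³ Pa/m = 348563 m ≈ 349 km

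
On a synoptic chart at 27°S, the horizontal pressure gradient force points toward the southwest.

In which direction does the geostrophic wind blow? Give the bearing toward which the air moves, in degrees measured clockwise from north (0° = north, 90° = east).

The pressure-gradient force points toward the southwest (bearing 225°).
Geostrophic balance: in the Southern Hemisphere the Coriolis force deflects motion to the left, so the geostrophic wind blows 90° to the left of the pressure-gradient force (low pressure on the right).
Rotating 225° by 90° counterclockwise gives 135° — the wind blows toward the southeast.

135°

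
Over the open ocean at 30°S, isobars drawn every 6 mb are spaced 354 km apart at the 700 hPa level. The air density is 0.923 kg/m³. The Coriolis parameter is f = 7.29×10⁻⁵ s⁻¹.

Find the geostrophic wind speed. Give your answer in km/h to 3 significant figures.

90.7 km/h

Pressure gradient: |∂P/∂n| = 600 Pa / 354000 m = 1.69×10⁻³ Pa/m
Geostrophic balance (pressure-gradient force = Coriolis force):
V_g = (1/(fρ)) |∂P/∂n| = 1.69×10⁻³ / (7.29×10⁻⁵ × 0.923) = 25.2 m/s
Converting: 25.2 m/s × 3.6 = 90.7 km/h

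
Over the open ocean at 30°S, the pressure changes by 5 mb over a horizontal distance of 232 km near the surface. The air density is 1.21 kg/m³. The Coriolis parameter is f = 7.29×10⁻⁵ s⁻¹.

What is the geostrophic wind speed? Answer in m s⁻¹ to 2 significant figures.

Pressure gradient: |∂P/∂n| = 500 Pa / 232000 m = 2.16×10⁻³ Pa/m
Geostrophic balance (pressure-gradient force = Coriolis force):
V_g = (1/(fρ)) |∂P/∂n| = 2.16×10⁻³ / (7.29×10⁻⁵ × 1.21) = 24.4 m/s

24 m s⁻¹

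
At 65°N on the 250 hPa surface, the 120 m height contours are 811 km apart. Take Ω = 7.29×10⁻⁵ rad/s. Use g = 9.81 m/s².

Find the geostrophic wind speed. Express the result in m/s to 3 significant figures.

11.0 m/s

Coriolis parameter at 65°N:
f = 2Ω sin φ = 2 × 7.29×10⁻⁵ × sin 65° = 1.32×10⁻⁴ s⁻¹
Height gradient: |∂Z/∂n| = 120 m / 811000 m = 1.48×10⁻⁴
On a pressure surface, geostrophic balance gives V_g = (g/f)|∂Z/∂n|:
V_g = 9.81 × 1.48×10⁻⁴ / 1.32×10⁻⁴ = 11.0 m/s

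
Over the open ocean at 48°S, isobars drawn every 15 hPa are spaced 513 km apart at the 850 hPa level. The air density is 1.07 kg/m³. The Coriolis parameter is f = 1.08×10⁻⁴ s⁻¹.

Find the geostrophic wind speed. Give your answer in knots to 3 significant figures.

49.2 knots

Pressure gradient: |∂P/∂n| = 1500 Pa / 513000 m = 2.92×10⁻³ Pa/m
Geostrophic balance (pressure-gradient force = Coriolis force):
V_g = (1/(fρ)) |∂P/∂n| = 2.92×10⁻³ / (1.08×10⁻⁴ × 1.07) = 25.3 m/s
Converting: 25.3 m/s × 1.944 = 49.2 knots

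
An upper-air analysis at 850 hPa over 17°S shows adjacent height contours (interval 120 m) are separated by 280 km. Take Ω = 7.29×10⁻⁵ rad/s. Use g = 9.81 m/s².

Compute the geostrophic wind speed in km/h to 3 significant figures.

355 km/h

Coriolis parameter at 17°S:
f = 2Ω sin φ = 2 × 7.29×10⁻⁵ × sin 17° = 4.26×10⁻⁵ s⁻¹
Height gradient: |∂Z/∂n| = 120 m / 280000 m = 4.29×10⁻⁴
On a pressure surface, geostrophic balance gives V_g = (g/f)|∂Z/∂n|:
V_g = 9.81 × 4.29×10⁻⁴ / 4.26×10⁻⁵ = 98.6 m/s
Converting: 98.6 m/s × 3.6 = 355 km/h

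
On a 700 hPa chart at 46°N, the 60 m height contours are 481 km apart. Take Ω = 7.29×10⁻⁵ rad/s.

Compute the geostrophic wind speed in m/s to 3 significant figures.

11.7 m/s

Coriolis parameter at 46°N:
f = 2Ω sin φ = 2 × 7.29×10⁻⁵ × sin 46° = 1.05×10⁻⁴ s⁻¹
Height gradient: |∂Z/∂n| = 60 m / 481000 m = 1.25×10⁻⁴
On a pressure surface, geostrophic balance gives V_g = (g/f)|∂Z/∂n|:
V_g = 9.81 × 1.25×10⁻⁴ / 1.05×10⁻⁴ = 11.7 m/s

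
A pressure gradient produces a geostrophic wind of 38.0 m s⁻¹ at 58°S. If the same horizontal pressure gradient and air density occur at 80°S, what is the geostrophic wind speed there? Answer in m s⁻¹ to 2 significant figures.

33 m s⁻¹

With the same pressure gradient and density, V_g ∝ 1/f ∝ 1/sin φ.
V₂ = V₁ · sin φ₁ / sin φ₂ = 38.0 × sin 58° / sin 80°
V₂ = 38.0 × 0.8480/0.9848 = 33 m s⁻¹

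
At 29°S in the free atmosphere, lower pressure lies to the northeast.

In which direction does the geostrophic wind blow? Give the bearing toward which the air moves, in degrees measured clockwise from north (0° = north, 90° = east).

The pressure-gradient force points toward the northeast (bearing 045°).
Geostrophic balance: in the Southern Hemisphere the Coriolis force deflects motion to the left, so the geostrophic wind blows 90° to the left of the pressure-gradient force (low pressure on the right).
Rotating 045° by 90° counterclockwise gives 315° — the wind blows toward the northwest.

315°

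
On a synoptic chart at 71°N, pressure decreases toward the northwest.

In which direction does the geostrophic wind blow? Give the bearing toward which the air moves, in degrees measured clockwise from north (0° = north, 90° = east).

045°

The pressure-gradient force points toward the northwest (bearing 315°).
Geostrophic balance: in the Northern Hemisphere the Coriolis force deflects motion to the right, so the geostrophic wind blows 90° to the right of the pressure-gradient force (low pressure on the left).
Rotating 315° by 90° clockwise gives 045° — the wind blows toward the northeast.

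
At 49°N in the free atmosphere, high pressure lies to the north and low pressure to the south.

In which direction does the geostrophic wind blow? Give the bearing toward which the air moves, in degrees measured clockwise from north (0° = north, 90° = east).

The pressure-gradient force points toward the south (bearing 180°).
Geostrophic balance: in the Northern Hemisphere the Coriolis force deflects motion to the right, so the geostrophic wind blows 90° to the right of the pressure-gradient force (low pressure on the left).
Rotating 180° by 90° clockwise gives 270° — the wind blows toward the west.

270°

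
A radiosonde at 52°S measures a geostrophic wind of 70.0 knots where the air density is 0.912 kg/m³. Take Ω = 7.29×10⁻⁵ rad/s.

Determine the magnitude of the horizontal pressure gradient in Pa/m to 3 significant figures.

3.77×10⁻³ Pa/m

Coriolis parameter at 52°S:
f = 2Ω sin φ = 2 × 7.29×10⁻⁵ × sin 52° = 1.15×10⁻⁴ s⁻¹
Wind speed in SI: 70.0 knots = 36.0 m/s
Geostrophic balance rearranged: |∂P/∂n| = f ρ V_g
|∂P/∂n| = 1.15×10⁻⁴ × 0.912 × 36.0 = 3.77×10⁻³ Pa/m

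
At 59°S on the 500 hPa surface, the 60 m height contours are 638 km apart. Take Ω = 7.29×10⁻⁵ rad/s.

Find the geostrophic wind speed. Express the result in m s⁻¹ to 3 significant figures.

Coriolis parameter at 59°S:
f = 2Ω sin φ = 2 × 7.29×10⁻⁵ × sin 59° = 1.25×10⁻⁴ s⁻¹
Height gradient: |∂Z/∂n| = 60 m / 638000 m = 9.40×10⁻⁵
On a pressure surface, geostrophic balance gives V_g = (g/f)|∂Z/∂n|:
V_g = 9.81 × 9.40×10⁻⁵ / 1.25×10⁻⁴ = 7.38 m/s

7.38 m s⁻¹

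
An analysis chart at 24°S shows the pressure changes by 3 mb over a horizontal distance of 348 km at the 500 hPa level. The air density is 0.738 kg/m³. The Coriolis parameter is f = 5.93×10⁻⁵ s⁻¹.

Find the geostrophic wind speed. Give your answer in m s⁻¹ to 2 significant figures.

20 m s⁻¹

Pressure gradient: |∂P/∂n| = 300 Pa / 348000 m = 8.62×10⁻⁴ Pa/m
Geostrophic balance (pressure-gradient force = Coriolis force):
V_g = (1/(fρ)) |∂P/∂n| = 8.62×10⁻⁴ / (5.93×10⁻⁵ × 0.738) = 19.7 m/s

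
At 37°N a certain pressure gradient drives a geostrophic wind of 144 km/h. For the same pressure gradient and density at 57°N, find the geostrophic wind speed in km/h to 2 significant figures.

With the same pressure gradient and density, V_g ∝ 1/f ∝ 1/sin φ.
V₂ = V₁ · sin φ₁ / sin φ₂ = 144 × sin 37° / sin 57°
V₂ = 144 × 0.6018/0.8387 = 100 km/h

100 km/h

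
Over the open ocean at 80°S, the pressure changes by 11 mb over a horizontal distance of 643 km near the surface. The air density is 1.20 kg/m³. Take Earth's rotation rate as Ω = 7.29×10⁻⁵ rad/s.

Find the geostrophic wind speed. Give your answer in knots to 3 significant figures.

Coriolis parameter at 80°S:
f = 2Ω sin φ = 2 × 7.29×10⁻⁵ × sin 80° = 1.44×10⁻⁴ s⁻¹
Pressure gradient: |∂P/∂n| = 1100 Pa / 643000 m = 1.71×10⁻³ Pa/m
Geostrophic balance (pressure-gradient force = Coriolis force):
V_g = (1/(fρ)) |∂P/∂n| = 1.71×10⁻³ / (1.44×10⁻⁴ × 1.20) = 9.93 m/s
Converting: 9.93 m/s × 1.944 = 19.3 knots

19.3 knots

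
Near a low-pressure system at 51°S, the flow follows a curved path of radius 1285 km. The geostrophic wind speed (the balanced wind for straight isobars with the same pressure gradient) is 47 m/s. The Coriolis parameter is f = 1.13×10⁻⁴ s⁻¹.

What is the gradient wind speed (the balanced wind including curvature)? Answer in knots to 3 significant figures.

72.7 knots

Around a low, centrifugal force acts outward with Coriolis, so pressure-gradient force balances both:
(1/ρ)|∂P/∂n| = fV + V²/R  →  V² + fR·V − fR·V_g = 0
With fR = 1.13×10⁻⁴ × 1285×10³ m = 145 m/s:
V = [−fR + √((fR)² + 4 fR V_g)]/2 = [−145 + √(145² + 4×145×47)]/2 = 37.4 m/s
Subgeostrophic (V < V_g = 47 m/s), as expected around a low.
Converting: 37.4 m/s × 1.944 = 72.7 knots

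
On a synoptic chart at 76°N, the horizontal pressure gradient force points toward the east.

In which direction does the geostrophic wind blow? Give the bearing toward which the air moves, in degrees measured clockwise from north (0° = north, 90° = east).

The pressure-gradient force points toward the east (bearing 090°).
Geostrophic balance: in the Northern Hemisphere the Coriolis force deflects motion to the right, so the geostrophic wind blows 90° to the right of the pressure-gradient force (low pressure on the left).
Rotating 090° by 90° clockwise gives 180° — the wind blows toward the south.

180°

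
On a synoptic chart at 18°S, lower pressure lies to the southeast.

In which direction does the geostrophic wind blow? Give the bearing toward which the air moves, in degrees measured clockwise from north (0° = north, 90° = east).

The pressure-gradient force points toward the southeast (bearing 135°).
Geostrophic balance: in the Southern Hemisphere the Coriolis force deflects motion to the left, so the geostrophic wind blows 90° to the left of the pressure-gradient force (low pressure on the right).
Rotating 135° by 90° counterclockwise gives 045° — the wind blows toward the northeast.

045°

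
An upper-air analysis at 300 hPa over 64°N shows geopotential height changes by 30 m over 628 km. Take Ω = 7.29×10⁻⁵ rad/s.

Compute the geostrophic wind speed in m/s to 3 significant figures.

Coriolis parameter at 64°N:
f = 2Ω sin φ = 2 × 7.29×10⁻⁵ × sin 64° = 1.31×10⁻⁴ s⁻¹
Height gradient: |∂Z/∂n| = 30 m / 628000 m = 4.78×10⁻⁵
On a pressure surface, geostrophic balance gives V_g = (g/f)|∂Z/∂n|:
V_g = 9.81 × 4.78×10⁻⁵ / 1.31×10⁻⁴ = 3.58 m/s

3.58 m/s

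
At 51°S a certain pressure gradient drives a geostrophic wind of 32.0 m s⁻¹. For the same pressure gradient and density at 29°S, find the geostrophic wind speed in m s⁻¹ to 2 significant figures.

51 m s⁻¹

With the same pressure gradient and density, V_g ∝ 1/f ∝ 1/sin φ.
V₂ = V₁ · sin φ₁ / sin φ₂ = 32.0 × sin 51° / sin 29°
V₂ = 32.0 × 0.7771/0.4848 = 51 m s⁻¹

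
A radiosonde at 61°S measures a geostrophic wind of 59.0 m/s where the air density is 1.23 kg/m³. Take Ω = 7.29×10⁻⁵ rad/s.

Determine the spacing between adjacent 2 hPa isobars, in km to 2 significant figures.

22 km

Coriolis parameter at 61°S:
f = 2Ω sin φ = 2 × 7.29×10⁻⁵ × sin 61° = 1.28×10⁻⁴ s⁻¹
Geostrophic balance rearranged: |∂P/∂n| = f ρ V_g
|∂P/∂n| = 1.28×10⁻⁴ × 1.23 × 59.0 = 9.25×10⁻³ Pa/m
Isobar spacing: Δn = ΔP/|∂P/∂n| = 200 Pa / 9.25×10⁻³ Pa/m = 21612 m ≈ 22 km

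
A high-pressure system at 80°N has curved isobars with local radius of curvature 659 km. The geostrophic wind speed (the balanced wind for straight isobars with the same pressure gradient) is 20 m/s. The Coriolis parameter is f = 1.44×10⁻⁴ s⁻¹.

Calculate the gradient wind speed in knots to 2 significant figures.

56 knots

Around a high, pressure-gradient force acts outward with centrifugal, so Coriolis balances both:
fV = (1/ρ)|∂P/∂n| + V²/R  →  V² − fR·V + fR·V_g = 0
With fR = 1.44×10⁻⁴ × 659×10³ m = 94.9 m/s:
V = [fR − √((fR)² − 4 fR V_g)]/2 = [94.9 − √(94.9² − 4×94.9×20)]/2 = 28.6 m/s
Supergeostrophic (V > V_g = 20 m/s), as expected around a high.
Converting: 28.6 m/s × 1.944 = 56 knots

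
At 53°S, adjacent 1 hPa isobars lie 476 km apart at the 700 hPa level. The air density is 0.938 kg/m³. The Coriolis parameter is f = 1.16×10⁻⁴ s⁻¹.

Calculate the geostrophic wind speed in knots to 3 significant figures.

3.75 knots

Pressure gradient: |∂P/∂n| = 100 Pa / 476000 m = 2.10×10⁻⁴ Pa/m
Geostrophic balance (pressure-gradient force = Coriolis force):
V_g = (1/(fρ)) |∂P/∂n| = 2.10×10⁻⁴ / (1.16×10⁻⁴ × 0.938) = 1.93 m/s
Converting: 1.93 m/s × 1.944 = 3.75 knots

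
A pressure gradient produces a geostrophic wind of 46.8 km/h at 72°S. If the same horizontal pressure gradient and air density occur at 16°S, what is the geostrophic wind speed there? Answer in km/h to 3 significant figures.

With the same pressure gradient and density, V_g ∝ 1/f ∝ 1/sin φ.
V₂ = V₁ · sin φ₁ / sin φ₂ = 46.8 × sin 72° / sin 16°
V₂ = 46.8 × 0.9511/0.2756 = 161 km/h

161 km/h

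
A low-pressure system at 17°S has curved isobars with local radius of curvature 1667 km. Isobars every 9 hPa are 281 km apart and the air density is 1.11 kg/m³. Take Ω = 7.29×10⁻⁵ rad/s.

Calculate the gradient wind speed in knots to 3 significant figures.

82.4 knots

Coriolis parameter at 17°S:
f = 2Ω sin φ = 2 × 7.29×10⁻⁵ × sin 17° = 4.26×10⁻⁵ s⁻¹
Pressure gradient: |∂P/∂n| = 900 Pa / 281000 m = 3.20×10⁻³ Pa/m
Geostrophic speed: V_g = |∂P/∂n|/(fρ) = 3.20×10⁻³/(4.26×10⁻⁵ × 1.11) = 67.7 m/s
Around a low, centrifugal force acts outward with Coriolis, so pressure-gradient force balances both:
(1/ρ)|∂P/∂n| = fV + V²/R  →  V² + fR·V − fR·V_g = 0
With fR = 4.26×10⁻⁵ × 1667×10³ m = 71.1 m/s:
V = [−fR + √((fR)² + 4 fR V_g)]/2 = [−71.1 + √(71.1² + 4×71.1×67.7)]/2 = 42.4 m/s
Subgeostrophic (V < V_g = 67.7 m/s), as expected around a low.
Converting: 42.4 m/s × 1.944 = 82.4 knots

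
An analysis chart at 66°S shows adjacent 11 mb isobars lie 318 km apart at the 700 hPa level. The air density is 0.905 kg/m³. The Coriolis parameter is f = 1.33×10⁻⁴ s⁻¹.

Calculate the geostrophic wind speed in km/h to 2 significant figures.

100 km/h

Pressure gradient: |∂P/∂n| = 1100 Pa / 318000 m = 3.46×10⁻³ Pa/m
Geostrophic balance (pressure-gradient force = Coriolis force):
V_g = (1/(fρ)) |∂P/∂n| = 3.46×10⁻³ / (1.33×10⁻⁴ × 0.905) = 28.7 m/s
Converting: 28.7 m/s × 3.6 = 100 km/h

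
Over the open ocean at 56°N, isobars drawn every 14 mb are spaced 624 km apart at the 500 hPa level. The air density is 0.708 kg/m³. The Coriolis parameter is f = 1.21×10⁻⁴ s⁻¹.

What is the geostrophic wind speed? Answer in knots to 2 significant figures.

51 knots

Pressure gradient: |∂P/∂n| = 1400 Pa / 624000 m = 2.24×10⁻³ Pa/m
Geostrophic balance (pressure-gradient force = Coriolis force):
V_g = (1/(fρ)) |∂P/∂n| = 2.24×10⁻³ / (1.21×10⁻⁴ × 0.708) = 26.2 m/s
Converting: 26.2 m/s × 1.944 = 51 knots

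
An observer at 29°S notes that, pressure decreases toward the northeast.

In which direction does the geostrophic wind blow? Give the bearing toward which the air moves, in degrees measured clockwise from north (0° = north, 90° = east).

315°

The pressure-gradient force points toward the northeast (bearing 045°).
Geostrophic balance: in the Southern Hemisphere the Coriolis force deflects motion to the left, so the geostrophic wind blows 90° to the left of the pressure-gradient force (low pressure on the right).
Rotating 045° by 90° counterclockwise gives 315° — the wind blows toward the northwest.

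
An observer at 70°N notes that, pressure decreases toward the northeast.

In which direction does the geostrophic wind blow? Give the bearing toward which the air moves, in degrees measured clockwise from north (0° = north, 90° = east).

The pressure-gradient force points toward the northeast (bearing 045°).
Geostrophic balance: in the Northern Hemisphere the Coriolis force deflects motion to the right, so the geostrophic wind blows 90° to the right of the pressure-gradient force (low pressure on the left).
Rotating 045° by 90° clockwise gives 135° — the wind blows toward the southeast.

135°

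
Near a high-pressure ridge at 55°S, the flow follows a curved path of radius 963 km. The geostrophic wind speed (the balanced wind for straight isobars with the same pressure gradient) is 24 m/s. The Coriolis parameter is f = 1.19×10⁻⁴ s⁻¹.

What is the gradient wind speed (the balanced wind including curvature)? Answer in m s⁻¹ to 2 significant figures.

Around a high, pressure-gradient force acts outward with centrifugal, so Coriolis balances both:
fV = (1/ρ)|∂P/∂n| + V²/R  →  V² − fR·V + fR·V_g = 0
With fR = 1.19×10⁻⁴ × 963×10³ m = 115 m/s:
V = [fR − √((fR)² − 4 fR V_g)]/2 = [115 − √(115² − 4×115×24)]/2 = 34.2 m/s
Supergeostrophic (V > V_g = 24 m/s), as expected around a high.

34 m s⁻¹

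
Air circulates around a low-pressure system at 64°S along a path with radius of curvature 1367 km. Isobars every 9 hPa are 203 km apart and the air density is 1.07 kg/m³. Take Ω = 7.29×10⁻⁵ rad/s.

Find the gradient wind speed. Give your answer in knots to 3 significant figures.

53.3 knots

Coriolis parameter at 64°S:
f = 2Ω sin φ = 2 × 7.29×10⁻⁵ × sin 64° = 1.31×10⁻⁴ s⁻¹
Pressure gradient: |∂P/∂n| = 900 Pa / 203000 m = 4.43×10⁻³ Pa/m
Geostrophic speed: V_g = |∂P/∂n|/(fρ) = 4.43×10⁻³/(1.31×10⁻⁴ × 1.07) = 31.6 m/s
Around a low, centrifugal force acts outward with Coriolis, so pressure-gradient force balances both:
(1/ρ)|∂P/∂n| = fV + V²/R  →  V² + fR·V − fR·V_g = 0
With fR = 1.31×10⁻⁴ × 1367×10³ m = 179 m/s:
V = [−fR + √((fR)² + 4 fR V_g)]/2 = [−179 + √(179² + 4×179×31.6)]/2 = 27.4 m/s
Subgeostrophic (V < V_g = 31.6 m/s), as expected around a low.
Converting: 27.4 m/s × 1.944 = 53.3 knots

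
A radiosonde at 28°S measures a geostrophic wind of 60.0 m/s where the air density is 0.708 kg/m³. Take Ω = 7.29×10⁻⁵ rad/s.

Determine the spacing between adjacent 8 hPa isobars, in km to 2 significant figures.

Coriolis parameter at 28°S:
f = 2Ω sin φ = 2 × 7.29×10⁻⁵ × sin 28° = 6.84×10⁻⁵ s⁻¹
Geostrophic balance rearranged: |∂P/∂n| = f ρ V_g
|∂P/∂n| = 6.84×10⁻⁵ × 0.708 × 60.0 = 2.91×10⁻³ Pa/m
Isobar spacing: Δn = ΔP/|∂P/∂n| = 800 Pa / 2.91×10⁻³ Pa/m = 275130 m ≈ 280 km

280 km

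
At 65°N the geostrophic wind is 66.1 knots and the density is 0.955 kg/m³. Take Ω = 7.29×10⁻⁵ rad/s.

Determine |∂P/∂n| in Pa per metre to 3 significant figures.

Coriolis parameter at 65°N:
f = 2Ω sin φ = 2 × 7.29×10⁻⁵ × sin 65° = 1.32×10⁻⁴ s⁻¹
Wind speed in SI: 66.1 knots = 34.0 m/s
Geostrophic balance rearranged: |∂P/∂n| = f ρ V_g
|∂P/∂n| = 1.32×10⁻⁴ × 0.955 × 34.0 = 4.29×10⁻³ Pa/m

4.29×10⁻³ Pa/m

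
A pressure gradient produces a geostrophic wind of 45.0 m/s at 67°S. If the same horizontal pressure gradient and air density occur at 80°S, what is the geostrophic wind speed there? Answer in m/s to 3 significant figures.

With the same pressure gradient and density, V_g ∝ 1/f ∝ 1/sin φ.
V₂ = V₁ · sin φ₁ / sin φ₂ = 45.0 × sin 67° / sin 80°
V₂ = 45.0 × 0.9205/0.9848 = 42.1 m/s

42.1 m/s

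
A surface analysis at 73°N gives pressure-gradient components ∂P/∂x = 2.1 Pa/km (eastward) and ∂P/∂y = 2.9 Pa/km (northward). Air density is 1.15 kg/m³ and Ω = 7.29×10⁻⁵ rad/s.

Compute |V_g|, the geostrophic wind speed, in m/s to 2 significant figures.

22 m/s

Coriolis parameter at 73°N:
f = 2Ω sin φ = 2 × 7.29×10⁻⁵ × sin 73° = 1.39×10⁻⁴ s⁻¹
Component geostrophic relations (x east, y north):
u_g = −(1/(fρ)) ∂P/∂y,  v_g = (1/(fρ)) ∂P/∂x
u_g = −(2.9×10⁻³)/(1.39×10⁻⁴ × 1.15) = −18.1 m/s;  v_g = (2.1×10⁻³)/(1.39×10⁻⁴ × 1.15) = 13.1 m/s
|V_g| = √(u_g² + v_g²) = 22.3 m/s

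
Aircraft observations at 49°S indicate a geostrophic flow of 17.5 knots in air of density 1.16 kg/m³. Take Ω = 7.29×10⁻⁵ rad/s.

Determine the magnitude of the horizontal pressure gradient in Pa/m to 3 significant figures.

Coriolis parameter at 49°S:
f = 2Ω sin φ = 2 × 7.29×10⁻⁵ × sin 49° = 1.10×10⁻⁴ s⁻¹
Wind speed in SI: 17.5 knots = 9.00 m/s
Geostrophic balance rearranged: |∂P/∂n| = f ρ V_g
|∂P/∂n| = 1.10×10⁻⁴ × 1.16 × 9.00 = 1.15×10⁻³ Pa/m

1.15×10⁻³ Pa/m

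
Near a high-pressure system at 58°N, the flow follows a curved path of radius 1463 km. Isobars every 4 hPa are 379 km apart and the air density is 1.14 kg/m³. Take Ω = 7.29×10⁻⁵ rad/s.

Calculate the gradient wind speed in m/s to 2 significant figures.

7.8 m/s

Coriolis parameter at 58°N:
f = 2Ω sin φ = 2 × 7.29×10⁻⁵ × sin 58° = 1.24×10⁻⁴ s⁻¹
Pressure gradient: |∂P/∂n| = 400 Pa / 379000 m = 1.06×10⁻³ Pa/m
Geostrophic speed: V_g = |∂P/∂n|/(fρ) = 1.06×10⁻³/(1.24×10⁻⁴ × 1.14) = 7.49 m/s
Around a high, pressure-gradient force acts outward with centrifugal, so Coriolis balances both:
fV = (1/ρ)|∂P/∂n| + V²/R  →  V² − fR·V + fR·V_g = 0
With fR = 1.24×10⁻⁴ × 1463×10³ m = 181 m/s:
V = [fR − √((fR)² − 4 fR V_g)]/2 = [181 − √(181² − 4×181×7.49)]/2 = 7.83 m/s
Supergeostrophic (V > V_g = 7.49 m/s), as expected around a high.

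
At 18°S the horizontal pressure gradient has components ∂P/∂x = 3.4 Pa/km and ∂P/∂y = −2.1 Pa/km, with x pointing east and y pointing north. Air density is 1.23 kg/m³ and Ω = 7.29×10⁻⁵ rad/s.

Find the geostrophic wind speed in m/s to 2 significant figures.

Coriolis parameter at 18°S:
f = 2Ω sin φ = 2 × 7.29×10⁻⁵ × sin 18° = 4.51×10⁻⁵ s⁻¹
In the Southern Hemisphere f is negative: f = −4.51×10⁻⁵ s⁻¹.
Component geostrophic relations (x east, y north):
u_g = −(1/(fρ)) ∂P/∂y,  v_g = (1/(fρ)) ∂P/∂x
u_g = −(−2.1×10⁻³)/(−4.51×10⁻⁵ × 1.23) = −37.9 m/s;  v_g = (3.4×10⁻³)/(−4.51×10⁻⁵ × 1.23) = −61.4 m/s
|V_g| = √(u_g² + v_g²) = 72.1 m/s

72 m/s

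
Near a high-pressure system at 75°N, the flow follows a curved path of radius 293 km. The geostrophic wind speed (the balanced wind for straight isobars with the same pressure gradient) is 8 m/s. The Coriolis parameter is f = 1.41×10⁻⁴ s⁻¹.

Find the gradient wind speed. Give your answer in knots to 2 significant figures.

21 knots

Around a high, pressure-gradient force acts outward with centrifugal, so Coriolis balances both:
fV = (1/ρ)|∂P/∂n| + V²/R  →  V² − fR·V + fR·V_g = 0
With fR = 1.41×10⁻⁴ × 293×10³ m = 41.3 m/s:
V = [fR − √((fR)² − 4 fR V_g)]/2 = [41.3 − √(41.3² − 4×41.3×8)]/2 = 10.8 m/s
Supergeostrophic (V > V_g = 8 m/s), as expected around a high.
Converting: 10.8 m/s × 1.944 = 21 knots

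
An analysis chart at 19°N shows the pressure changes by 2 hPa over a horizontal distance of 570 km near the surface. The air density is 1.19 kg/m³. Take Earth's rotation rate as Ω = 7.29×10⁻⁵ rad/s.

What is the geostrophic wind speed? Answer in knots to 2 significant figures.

12 knots

Coriolis parameter at 19°N:
f = 2Ω sin φ = 2 × 7.29×10⁻⁵ × sin 19° = 4.75×10⁻⁵ s⁻¹
Pressure gradient: |∂P/∂n| = 200 Pa / 570000 m = 3.51×10⁻⁴ Pa/m
Geostrophic balance (pressure-gradient force = Coriolis force):
V_g = (1/(fρ)) |∂P/∂n| = 3.51×10⁻⁴ / (4.75×10⁻⁵ × 1.19) = 6.21 m/s
Converting: 6.21 m/s × 1.944 = 12 knots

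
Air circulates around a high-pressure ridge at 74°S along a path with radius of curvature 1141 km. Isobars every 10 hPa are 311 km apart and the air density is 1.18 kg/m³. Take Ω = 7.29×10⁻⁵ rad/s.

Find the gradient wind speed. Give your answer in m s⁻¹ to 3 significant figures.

Coriolis parameter at 74°S:
f = 2Ω sin φ = 2 × 7.29×10⁻⁵ × sin 74° = 1.40×10⁻⁴ s⁻¹
Pressure gradient: |∂P/∂n| = 1000 Pa / 311000 m = 3.22×10⁻³ Pa/m
Geostrophic speed: V_g = |∂P/∂n|/(fρ) = 3.22×10⁻³/(1.40×10⁻⁴ × 1.18) = 19.4 m/s
Around a high, pressure-gradient force acts outward with centrifugal, so Coriolis balances both:
fV = (1/ρ)|∂P/∂n| + V²/R  →  V² − fR·V + fR·V_g = 0
With fR = 1.40×10⁻⁴ × 1141×10³ m = 160 m/s:
V = [fR − √((fR)² − 4 fR V_g)]/2 = [160 − √(160² − 4×160×19.4)]/2 = 22.7 m/s
Supergeostrophic (V > V_g = 19.4 m/s), as expected around a high.

22.7 m s⁻¹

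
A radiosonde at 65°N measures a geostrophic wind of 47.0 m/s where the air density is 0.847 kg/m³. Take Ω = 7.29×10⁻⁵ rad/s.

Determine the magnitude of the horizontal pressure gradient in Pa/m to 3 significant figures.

Coriolis parameter at 65°N:
f = 2Ω sin φ = 2 × 7.29×10⁻⁵ × sin 65° = 1.32×10⁻⁴ s⁻¹
Geostrophic balance rearranged: |∂P/∂n| = f ρ V_g
|∂P/∂n| = 1.32×10⁻⁴ × 0.847 × 47.0 = 5.26×10⁻³ Pa/m

5.26×10⁻³ Pa/m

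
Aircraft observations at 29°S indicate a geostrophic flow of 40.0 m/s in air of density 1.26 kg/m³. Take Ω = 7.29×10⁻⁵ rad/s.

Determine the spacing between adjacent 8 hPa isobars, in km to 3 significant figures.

Coriolis parameter at 29°S:
f = 2Ω sin φ = 2 × 7.29×10⁻⁵ × sin 29° = 7.07×10⁻⁵ s⁻¹
Geostrophic balance rearranged: |∂P/∂n| = f ρ V_g
|∂P/∂n| = 7.07×10⁻⁵ × 1.26 × 40.0 = 3.56×10⁻³ Pa/m
Isobar spacing: Δn = ΔP/|∂P/∂n| = 800 Pa / 3.56×10⁻³ Pa/m = 224559 m ≈ 225 km

225 km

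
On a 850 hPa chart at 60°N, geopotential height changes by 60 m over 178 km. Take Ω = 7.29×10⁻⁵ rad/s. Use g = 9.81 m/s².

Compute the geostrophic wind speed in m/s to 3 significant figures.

Coriolis parameter at 60°N:
f = 2Ω sin φ = 2 × 7.29×10⁻⁵ × sin 60° = 1.26×10⁻⁴ s⁻¹
Height gradient: |∂Z/∂n| = 60 m / 178000 m = 3.37×10⁻⁴
On a pressure surface, geostrophic balance gives V_g = (g/f)|∂Z/∂n|:
V_g = 9.81 × 3.37×10⁻⁴ / 1.26×10⁻⁴ = 26.2 m/s

26.2 m/s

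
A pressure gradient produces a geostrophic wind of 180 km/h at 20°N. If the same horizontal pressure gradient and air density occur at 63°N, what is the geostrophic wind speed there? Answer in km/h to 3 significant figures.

With the same pressure gradient and density, V_g ∝ 1/f ∝ 1/sin φ.
V₂ = V₁ · sin φ₁ / sin φ₂ = 180 × sin 20° / sin 63°
V₂ = 180 × 0.3420/0.8910 = 69.1 km/h

69.1 km/h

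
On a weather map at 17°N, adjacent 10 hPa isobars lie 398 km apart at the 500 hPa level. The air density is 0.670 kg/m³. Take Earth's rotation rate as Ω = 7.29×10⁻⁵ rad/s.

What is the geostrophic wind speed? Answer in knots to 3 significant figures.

Coriolis parameter at 17°N:
f = 2Ω sin φ = 2 × 7.29×10⁻⁵ × sin 17° = 4.26×10⁻⁵ s⁻¹
Pressure gradient: |∂P/∂n| = 1000 Pa / 398000 m = 2.51×10⁻³ Pa/m
Geostrophic balance (pressure-gradient force = Coriolis force):
V_g = (1/(fρ)) |∂P/∂n| = 2.51×10⁻³ / (4.26×10⁻⁵ × 0.670) = 88.0 m/s
Converting: 88.0 m/s × 1.944 = 171 knots

171 knots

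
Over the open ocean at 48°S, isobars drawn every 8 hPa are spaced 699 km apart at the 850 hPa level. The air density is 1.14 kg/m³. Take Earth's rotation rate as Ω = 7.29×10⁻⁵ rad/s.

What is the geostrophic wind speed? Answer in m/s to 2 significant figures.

Coriolis parameter at 48°S:
f = 2Ω sin φ = 2 × 7.29×10⁻⁵ × sin 48° = 1.08×10⁻⁴ s⁻¹
Pressure gradient: |∂P/∂n| = 800 Pa / 699000 m = 1.14×10⁻³ Pa/m
Geostrophic balance (pressure-gradient force = Coriolis force):
V_g = (1/(fρ)) |∂P/∂n| = 1.14×10⁻³ / (1.08×10⁻⁴ × 1.14) = 9.27 m/s

9.3 m/s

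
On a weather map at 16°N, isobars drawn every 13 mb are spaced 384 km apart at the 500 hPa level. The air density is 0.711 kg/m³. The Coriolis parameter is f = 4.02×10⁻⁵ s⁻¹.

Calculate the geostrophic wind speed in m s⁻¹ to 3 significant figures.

118 m s⁻¹

Pressure gradient: |∂P/∂n| = 1300 Pa / 384000 m = 3.39×10⁻³ Pa/m
Geostrophic balance (pressure-gradient force = Coriolis force):
V_g = (1/(fρ)) |∂P/∂n| = 3.39×10⁻³ / (4.02×10⁻⁵ × 0.711) = 118 m/s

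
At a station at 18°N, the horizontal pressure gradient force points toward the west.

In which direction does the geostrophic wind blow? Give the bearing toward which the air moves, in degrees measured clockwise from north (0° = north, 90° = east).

The pressure-gradient force points toward the west (bearing 270°).
Geostrophic balance: in the Northern Hemisphere the Coriolis force deflects motion to the right, so the geostrophic wind blows 90° to the right of the pressure-gradient force (low pressure on the left).
Rotating 270° by 90° clockwise gives 000° — the wind blows toward the north.

000°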